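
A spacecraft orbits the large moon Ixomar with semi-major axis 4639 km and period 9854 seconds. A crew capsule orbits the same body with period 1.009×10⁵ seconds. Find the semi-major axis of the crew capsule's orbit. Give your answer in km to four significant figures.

Kepler's third law: a³ ∝ T², so a₂ = a₁ (T₂/T₁)^(2/3).
T₂/T₁ = 10.24, (T₂/T₁)^(2/3) = 4.715.
a₂ = 4639 × 4.715 = 21870 km.

a₂ ≈ 21870 km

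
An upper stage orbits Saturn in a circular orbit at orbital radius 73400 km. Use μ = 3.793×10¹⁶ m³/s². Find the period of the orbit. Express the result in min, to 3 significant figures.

T ≈ 338 min

r = 73400 km = 7.340×10⁷ m.
Kepler's third law: T = 2π√(r³/μ) = 2π√((7.340×10⁷)³ / 3.793×10¹⁶).
r³/μ = 1.043×10⁷ s², so T = 2π × 3.229×10³ = 2.029×10⁴ s.
Converting: 2.029×10⁴ s ÷ 60.00 = 338.1 min.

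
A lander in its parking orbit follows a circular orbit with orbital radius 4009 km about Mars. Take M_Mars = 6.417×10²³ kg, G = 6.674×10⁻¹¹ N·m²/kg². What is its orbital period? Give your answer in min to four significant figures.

μ = GM = 6.674×10⁻¹¹ × 6.417×10²³ = 4.283×10¹³ m³/s².
r = 4009 km = 4.009×10⁶ m.
Kepler's third law: T = 2π√(r³/μ) = 2π√((4.009×10⁶)³ / 4.283×10¹³).
r³/μ = 1.504×10⁶ s², so T = 2π × 1.227×10³ = 7.707×10³ s.
Converting: 7.707×10³ s ÷ 60.00 = 128.4 min.

T ≈ 128.4 min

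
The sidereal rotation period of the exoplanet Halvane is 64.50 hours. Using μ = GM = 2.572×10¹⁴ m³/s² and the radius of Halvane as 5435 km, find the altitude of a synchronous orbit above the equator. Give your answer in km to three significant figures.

h_sync ≈ 65100 km

T = 64.50 hours = 2.322×10⁵ s.
A synchronous orbit has period T, so by Kepler's third law a = (μT²/4π²)^(1/3).
μT²/4π² = 2.572×10¹⁴ × (2.322×10⁵)² / 39.48 = 3.513×10²³ m³.
a = 7.056×10⁷ m = 70558 km.
Altitude h = a − R = 70558 − 5435 = 65123 km.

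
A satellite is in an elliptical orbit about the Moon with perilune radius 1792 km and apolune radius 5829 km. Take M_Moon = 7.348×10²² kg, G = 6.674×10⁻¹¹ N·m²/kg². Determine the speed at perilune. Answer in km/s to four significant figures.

v ≈ 2.046 km/s

μ = GM = 6.674×10⁻¹¹ × 7.348×10²² = 4.904×10¹² m³/s².
Semi-major axis a = (r_p + r_a)/2 = 3810.5 km = 3.810×10⁶ m.
Vis-viva: v² = μ(2/r − 1/a) = 4.904×10¹² × (1.116×10⁻⁶ − 2.624×10⁻⁷) = 4.186×10⁶ m²/s².
v = 2046 m/s = 2.046 km/s.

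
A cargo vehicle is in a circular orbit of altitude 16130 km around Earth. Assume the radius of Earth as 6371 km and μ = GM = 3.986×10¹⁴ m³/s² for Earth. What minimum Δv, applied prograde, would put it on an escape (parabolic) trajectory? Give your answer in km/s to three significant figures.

r = 6371 + 16130 = 22501 km = 2.2501×10⁷ m.
Circular speed v_c = √(μ/r) = 4209 m/s.
Escape speed v_esc = √(2μ/r) = √2 × v_c = 5952 m/s.
Δv = v_esc − v_c = 1743 m/s = 1.743 km/s.

Δv ≈ 1.74 km/s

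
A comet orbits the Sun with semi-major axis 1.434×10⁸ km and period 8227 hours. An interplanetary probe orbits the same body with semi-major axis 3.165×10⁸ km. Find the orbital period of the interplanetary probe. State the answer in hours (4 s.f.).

T₂ ≈ 26980 hours

Kepler's third law: T² ∝ a³, so T₂ = T₁ (a₂/a₁)^(3/2).
a₂/a₁ = 2.207, (a₂/a₁)^(3/2) = 3.279.
T₂ = 8227 × 3.279 = 26980 hours.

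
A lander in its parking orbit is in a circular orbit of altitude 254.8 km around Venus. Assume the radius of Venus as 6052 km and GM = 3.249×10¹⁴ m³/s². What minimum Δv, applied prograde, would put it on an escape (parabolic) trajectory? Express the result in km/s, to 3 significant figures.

Δv ≈ 2.97 km/s

r = 6052 + 254.8 = 6306.8 km = 6.3068×10⁶ m.
Circular speed v_c = √(μ/r) = 7177 m/s.
Escape speed v_esc = √(2μ/r) = √2 × v_c = 10150 m/s.
Δv = v_esc − v_c = 2973 m/s = 2.973 km/s.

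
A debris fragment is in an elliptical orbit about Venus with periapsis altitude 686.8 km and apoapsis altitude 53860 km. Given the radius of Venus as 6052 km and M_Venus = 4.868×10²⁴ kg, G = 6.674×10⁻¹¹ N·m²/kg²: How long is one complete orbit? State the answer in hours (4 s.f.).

μ = GM = 6.674×10⁻¹¹ × 4.868×10²⁴ = 3.249×10¹⁴ m³/s².
r_p = 6052 + 686.8 = 6738.8 km = 6.7388×10⁶ m.
r_a = 6052 + 53860 = 59912 km = 5.9912×10⁷ m.
Semi-major axis a = (r_p + r_a)/2 = (6738.8 + 59912)/2 = 33325 km = 3.333×10⁷ m.
By Kepler's third law T = 2π√(a³/μ) = 2π × 1.067×10⁴ = 6.706×10⁴ s.
= 18.63 hours.

T ≈ 18.63 hours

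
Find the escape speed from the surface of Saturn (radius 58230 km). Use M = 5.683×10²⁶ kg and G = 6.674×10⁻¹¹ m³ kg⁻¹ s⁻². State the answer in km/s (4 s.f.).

v_esc ≈ 36.09 km/s

μ = GM = 6.674×10⁻¹¹ × 5.683×10²⁶ = 3.793×10¹⁶ m³/s².
r = R = 5.823×10⁷ m.
Escape speed v_esc = √(2μ/r) = √(2 × 3.793×10¹⁶ / 5.823×10⁷) = √(1.303×10⁹) = 36090 m/s.
= 36.09 km/s.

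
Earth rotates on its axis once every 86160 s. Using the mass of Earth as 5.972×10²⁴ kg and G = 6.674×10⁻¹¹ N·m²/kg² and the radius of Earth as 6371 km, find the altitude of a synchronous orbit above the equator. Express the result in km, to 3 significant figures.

h_sync ≈ 35800 km

μ = GM = 6.674×10⁻¹¹ × 5.972×10²⁴ = 3.986×10¹⁴ m³/s².
A synchronous orbit has period T, so by Kepler's third law a = (μT²/4π²)^(1/3).
μT²/4π² = 3.986×10¹⁴ × (8.616×10⁴)² / 39.48 = 7.495×10²² m³.
a = 4.216×10⁷ m = 42162 km.
Altitude h = a − R = 42162 − 6371 = 35791 km.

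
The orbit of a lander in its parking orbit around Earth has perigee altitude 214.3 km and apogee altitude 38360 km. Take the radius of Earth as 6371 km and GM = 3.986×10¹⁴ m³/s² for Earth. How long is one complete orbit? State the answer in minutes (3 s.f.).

r_p = 6371 + 214.3 = 6585.3 km = 6.5853×10⁶ m.
r_a = 6371 + 38360 = 44731 km = 4.4731×10⁷ m.
Semi-major axis a = (r_p + r_a)/2 = (6585.3 + 44731)/2 = 25658 km = 2.566×10⁷ m.
By Kepler's third law T = 2π√(a³/μ) = 2π × 6.510×10³ = 4.090×10⁴ s.
= 681.7 minutes.

T ≈ 682 minutes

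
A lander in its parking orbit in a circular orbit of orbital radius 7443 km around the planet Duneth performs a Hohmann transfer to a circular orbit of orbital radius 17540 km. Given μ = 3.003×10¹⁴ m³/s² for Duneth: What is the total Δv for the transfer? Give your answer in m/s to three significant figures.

r₁ = 7443 km = 7.443×10⁶ m.
r₂ = 17540 km = 1.754×10⁷ m.
Transfer ellipse a_t = (r₁ + r₂)/2 = 1.249×10⁷ m.
At r₁: circular v_c1 = √(μ/r₁) = 6352 m/s; transfer-periapsis v_p = √[μ(2/r₁ − 1/a_t)] = 7527 m/s.
Δv₁ = v_p − v_c1 = 1175 m/s.
At r₂: circular v_c2 = √(μ/r₂) = 4138 m/s; transfer-apoapsis v_a = √[μ(2/r₂ − 1/a_t)] = 3194 m/s.
Δv₂ = v_c2 − v_a = 943.8 m/s.
Total Δv = Δv₁ + Δv₂ = 2119 m/s.

Δv_total ≈ 2120 m/s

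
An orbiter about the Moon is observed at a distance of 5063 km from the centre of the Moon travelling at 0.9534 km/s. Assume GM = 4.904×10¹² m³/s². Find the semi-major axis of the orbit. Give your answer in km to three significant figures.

r = 5.063×10⁶ m.
Specific orbital energy ε = v²/2 − μ/r = (953.4)²/2 − 4.904×10¹²/5.063×10⁶ = -5.141×10⁵ J/kg.
Since ε = −μ/(2a), a = −μ/(2ε) = 4.769×10⁶ m = 4769.4 km.

a ≈ 4770 km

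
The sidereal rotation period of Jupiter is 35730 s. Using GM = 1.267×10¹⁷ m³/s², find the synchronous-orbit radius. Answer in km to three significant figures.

r_sync ≈ 1.60×10⁵ km

A synchronous orbit has period T, so by Kepler's third law a = (μT²/4π²)^(1/3).
μT²/4π² = 1.267×10¹⁷ × (3.573×10⁴)² / 39.48 = 4.097×10²⁴ m³.
a = 1.600×10⁸ m = 1.6002×10⁵ km.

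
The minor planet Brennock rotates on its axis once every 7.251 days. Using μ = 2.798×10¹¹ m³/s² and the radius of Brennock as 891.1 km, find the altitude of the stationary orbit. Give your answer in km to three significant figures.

h_sync ≈ 13200 km

T = 7.251 days = 6.265×10⁵ s.
A synchronous orbit has period T, so by Kepler's third law a = (μT²/4π²)^(1/3).
μT²/4π² = 2.798×10¹¹ × (6.265×10⁵)² / 39.48 = 2.782×10²¹ m³.
a = 1.406×10⁷ m = 14064 km.
Altitude h = a − R = 14064 − 891.1 = 13173 km.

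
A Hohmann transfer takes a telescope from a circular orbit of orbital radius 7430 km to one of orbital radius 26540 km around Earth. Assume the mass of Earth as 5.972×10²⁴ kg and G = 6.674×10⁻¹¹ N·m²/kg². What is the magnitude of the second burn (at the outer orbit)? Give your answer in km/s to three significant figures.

μ = GM = 6.674×10⁻¹¹ × 5.972×10²⁴ = 3.986×10¹⁴ m³/s².
r₁ = 7430 km = 7.430×10⁶ m.
r₂ = 26540 km = 2.654×10⁷ m.
Transfer ellipse a_t = (r₁ + r₂)/2 = 1.698×10⁷ m.
At r₁: circular v_c1 = √(μ/r₁) = 7324 m/s; transfer-perigee v_p = √[μ(2/r₁ − 1/a_t)] = 9155 m/s.
At r₂: circular v_c2 = √(μ/r₂) = 3875 m/s; transfer-apogee v_a = √[μ(2/r₂ − 1/a_t)] = 2563 m/s.
Δv₂ = v_c2 − v_a = 1312 m/s.
= 1.312 km/s.

Δv ≈ 1.31 km/s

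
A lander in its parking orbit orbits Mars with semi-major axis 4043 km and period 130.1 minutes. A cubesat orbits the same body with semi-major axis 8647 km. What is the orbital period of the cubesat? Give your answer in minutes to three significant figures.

Kepler's third law: T² ∝ a³, so T₂ = T₁ (a₂/a₁)^(3/2).
a₂/a₁ = 2.139, (a₂/a₁)^(3/2) = 3.128.
T₂ = 130.1 × 3.128 = 406.9 minutes.

T₂ ≈ 407 minutes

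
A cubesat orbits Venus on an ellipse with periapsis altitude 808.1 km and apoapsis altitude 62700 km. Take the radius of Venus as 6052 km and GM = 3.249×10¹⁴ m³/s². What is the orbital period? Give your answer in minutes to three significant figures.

r_p = 6052 + 808.1 = 6860.1 km = 6.8601×10⁶ m.
r_a = 6052 + 62700 = 68752 km = 6.8752×10⁷ m.
Semi-major axis a = (r_p + r_a)/2 = (6860.1 + 68752)/2 = 37806 km = 3.781×10⁷ m.
By Kepler's third law T = 2π√(a³/μ) = 2π × 1.290×10⁴ = 8.103×10⁴ s.
= 1351 minutes.

T ≈ 1350 minutes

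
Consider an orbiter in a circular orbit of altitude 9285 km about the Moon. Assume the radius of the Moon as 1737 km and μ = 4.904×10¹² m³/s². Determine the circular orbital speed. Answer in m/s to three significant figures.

v ≈ 667 m/s

r = 1737 + 9285 = 11022 km = 1.1022×10⁷ m.
For a circular orbit v = √(μ/r) = √(4.904×10¹² / 1.102×10⁷) = √(4.449×10⁵) = 667.0 m/s.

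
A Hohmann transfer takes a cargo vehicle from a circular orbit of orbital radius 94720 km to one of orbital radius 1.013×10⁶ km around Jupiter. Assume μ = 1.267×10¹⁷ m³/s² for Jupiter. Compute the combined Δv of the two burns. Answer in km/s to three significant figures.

Δv_total ≈ 19.4 km/s

r₁ = 94720 km = 9.472×10⁷ m.
r₂ = 1.013×10⁶ km = 1.013×10⁹ m.
Transfer ellipse a_t = (r₁ + r₂)/2 = 5.539×10⁸ m.
At r₁: circular v_c1 = √(μ/r₁) = 36570 m/s; transfer-perijove v_p = √[μ(2/r₁ − 1/a_t)] = 49460 m/s.
Δv₁ = v_p − v_c1 = 12890 m/s.
At r₂: circular v_c2 = √(μ/r₂) = 11180 m/s; transfer-apojove v_a = √[μ(2/r₂ − 1/a_t)] = 4625 m/s.
Δv₂ = v_c2 − v_a = 6559 m/s.
Total Δv = Δv₁ + Δv₂ = 19450 m/s = 19.45 km/s.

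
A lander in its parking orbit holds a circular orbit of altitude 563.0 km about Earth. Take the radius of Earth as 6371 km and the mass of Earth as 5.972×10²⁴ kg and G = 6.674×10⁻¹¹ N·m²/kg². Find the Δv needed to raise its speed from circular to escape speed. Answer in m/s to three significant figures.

μ = GM = 6.674×10⁻¹¹ × 5.972×10²⁴ = 3.986×10¹⁴ m³/s².
r = 6371 + 563.0 = 6934.0 km = 6.9340×10⁶ m.
Circular speed v_c = √(μ/r) = 7582 m/s.
Escape speed v_esc = √(2μ/r) = √2 × v_c = 10720 m/s.
Δv = v_esc − v_c = 3140 m/s.

Δv ≈ 3140 m/s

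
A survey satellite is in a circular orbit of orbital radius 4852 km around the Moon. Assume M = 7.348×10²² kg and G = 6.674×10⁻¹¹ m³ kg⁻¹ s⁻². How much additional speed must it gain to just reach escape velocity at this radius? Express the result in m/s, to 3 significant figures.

μ = GM = 6.674×10⁻¹¹ × 7.348×10²² = 4.904×10¹² m³/s².
r = 4852 km = 4.852×10⁶ m.
Circular speed v_c = √(μ/r) = 1005 m/s.
Escape speed v_esc = √(2μ/r) = √2 × v_c = 1422 m/s.
Δv = v_esc − v_c = 416.4 m/s.

Δv ≈ 416 m/s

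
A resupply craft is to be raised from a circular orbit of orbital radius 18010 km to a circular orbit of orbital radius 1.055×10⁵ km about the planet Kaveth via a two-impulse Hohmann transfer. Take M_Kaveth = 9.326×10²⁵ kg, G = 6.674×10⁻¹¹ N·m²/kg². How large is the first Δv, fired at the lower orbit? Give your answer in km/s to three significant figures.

μ = GM = 6.674×10⁻¹¹ × 9.326×10²⁵ = 6.224×10¹⁵ m³/s².
r₁ = 18010 km = 1.801×10⁷ m.
r₂ = 1.055×10⁵ km = 1.055×10⁸ m.
Transfer ellipse a_t = (r₁ + r₂)/2 = 6.176×10⁷ m.
At r₁: circular v_c1 = √(μ/r₁) = 18590 m/s; transfer-periapsis v_p = √[μ(2/r₁ − 1/a_t)] = 24300 m/s.
Δv₁ = v_p − v_c1 = 5708 m/s.
= 5.708 km/s.

Δv ≈ 5.71 km/s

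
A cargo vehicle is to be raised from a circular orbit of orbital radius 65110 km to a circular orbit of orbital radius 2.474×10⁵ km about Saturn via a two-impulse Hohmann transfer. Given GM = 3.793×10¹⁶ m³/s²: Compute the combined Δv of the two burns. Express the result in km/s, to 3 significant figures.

r₁ = 65110 km = 6.511×10⁷ m.
r₂ = 2.474×10⁵ km = 2.474×10⁸ m.
Transfer ellipse a_t = (r₁ + r₂)/2 = 1.563×10⁸ m.
At r₁: circular v_c1 = √(μ/r₁) = 24140 m/s; transfer-perikrone v_p = √[μ(2/r₁ − 1/a_t)] = 30370 m/s.
Δv₁ = v_p − v_c1 = 6234 m/s.
At r₂: circular v_c2 = √(μ/r₂) = 12380 m/s; transfer-apokrone v_a = √[μ(2/r₂ − 1/a_t)] = 7993 m/s.
Δv₂ = v_c2 − v_a = 4389 m/s.
Total Δv = Δv₁ + Δv₂ = 10620 m/s = 10.62 km/s.

Δv_total ≈ 10.6 km/s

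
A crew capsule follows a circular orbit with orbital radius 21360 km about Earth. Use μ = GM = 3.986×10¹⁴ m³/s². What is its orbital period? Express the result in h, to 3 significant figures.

r = 21360 km = 2.136×10⁷ m.
Kepler's third law: T = 2π√(r³/μ) = 2π√((2.136×10⁷)³ / 3.986×10¹⁴).
r³/μ = 2.445×10⁷ s², so T = 2π × 4.945×10³ = 3.107×10⁴ s.
Converting: 3.107×10⁴ s ÷ 3600 = 8.630 h.

T ≈ 8.63 h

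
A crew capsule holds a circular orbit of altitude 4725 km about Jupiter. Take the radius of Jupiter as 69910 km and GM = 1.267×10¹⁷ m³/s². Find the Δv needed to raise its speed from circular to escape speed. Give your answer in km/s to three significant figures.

r = 69910 + 4725 = 74635 km = 7.4635×10⁷ m.
Circular speed v_c = √(μ/r) = 41200 m/s.
Escape speed v_esc = √(2μ/r) = √2 × v_c = 58270 m/s.
Δv = v_esc − v_c = 17070 m/s = 17.07 km/s.

Δv ≈ 17.1 km/s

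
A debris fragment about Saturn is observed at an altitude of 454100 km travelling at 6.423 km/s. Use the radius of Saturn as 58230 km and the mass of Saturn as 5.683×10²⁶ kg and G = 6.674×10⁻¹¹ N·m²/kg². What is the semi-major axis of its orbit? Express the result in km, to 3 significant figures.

a ≈ 3.55×10⁵ km

μ = GM = 6.674×10⁻¹¹ × 5.683×10²⁶ = 3.793×10¹⁶ m³/s².
r = 58230 + 454100 = 5.1233×10⁵ km = 5.123×10⁸ m.
Specific orbital energy ε = v²/2 − μ/r = (6423)²/2 − 3.793×10¹⁶/5.123×10⁸ = -5.340×10⁷ J/kg.
Since ε = −μ/(2a), a = −μ/(2ε) = 3.551×10⁸ m = 3.5511×10⁵ km.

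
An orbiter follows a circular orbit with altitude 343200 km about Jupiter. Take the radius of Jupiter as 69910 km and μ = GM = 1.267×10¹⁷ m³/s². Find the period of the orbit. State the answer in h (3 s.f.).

r = 69910 + 343200 = 413110 km = 4.1311×10⁸ m.
Kepler's third law: T = 2π√(r³/μ) = 2π√((4.131×10⁸)³ / 1.267×10¹⁷).
r³/μ = 5.564×10⁸ s², so T = 2π × 2.359×10⁴ = 1.482×10⁵ s.
Converting: 1.482×10⁵ s ÷ 3600 = 41.17 h.

T ≈ 41.2 h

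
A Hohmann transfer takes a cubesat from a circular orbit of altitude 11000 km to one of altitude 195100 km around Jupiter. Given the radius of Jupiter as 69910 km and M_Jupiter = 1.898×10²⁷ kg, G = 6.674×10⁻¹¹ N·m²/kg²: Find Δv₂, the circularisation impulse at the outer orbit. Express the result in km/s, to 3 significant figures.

Δv ≈ 6.91 km/s

μ = GM = 6.674×10⁻¹¹ × 1.898×10²⁷ = 1.267×10¹⁷ m³/s².
r₁ = 69910 + 11000 = 80910 km = 8.0910×10⁷ m.
r₂ = 69910 + 195100 = 265010 km = 2.6501×10⁸ m.
Transfer ellipse a_t = (r₁ + r₂)/2 = 1.730×10⁸ m.
At r₁: circular v_c1 = √(μ/r₁) = 39570 m/s; transfer-perijove v_p = √[μ(2/r₁ − 1/a_t)] = 48980 m/s.
At r₂: circular v_c2 = √(μ/r₂) = 21860 m/s; transfer-apojove v_a = √[μ(2/r₂ − 1/a_t)] = 14950 m/s.
Δv₂ = v_c2 − v_a = 6910 m/s.
= 6.910 km/s.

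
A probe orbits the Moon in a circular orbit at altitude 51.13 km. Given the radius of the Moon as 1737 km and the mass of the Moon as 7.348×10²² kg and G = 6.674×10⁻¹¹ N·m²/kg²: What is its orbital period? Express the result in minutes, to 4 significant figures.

T ≈ 113.1 minutes

μ = GM = 6.674×10⁻¹¹ × 7.348×10²² = 4.904×10¹² m³/s².
r = 1737 + 51.13 = 1788.1 km = 1.7881×10⁶ m.
Kepler's third law: T = 2π√(r³/μ) = 2π√((1.788×10⁶)³ / 4.904×10¹²).
r³/μ = 1.166×10⁶ s², so T = 2π × 1.080×10³ = 6.784×10³ s.
Converting: 6.784×10³ s ÷ 60.00 = 113.1 minutes.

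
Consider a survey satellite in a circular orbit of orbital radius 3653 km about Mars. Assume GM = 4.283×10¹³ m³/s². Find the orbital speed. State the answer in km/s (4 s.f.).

v ≈ 3.424 km/s

r = 3653 km = 3.653×10⁶ m.
For a circular orbit v = √(μ/r) = √(4.283×10¹³ / 3.653×10⁶) = √(1.172×10⁷) = 3424 m/s.
That is 3.424 km/s.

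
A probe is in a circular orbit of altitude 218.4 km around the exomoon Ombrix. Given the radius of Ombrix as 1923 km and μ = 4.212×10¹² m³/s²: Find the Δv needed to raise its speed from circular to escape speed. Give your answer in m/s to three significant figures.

Δv ≈ 581 m/s

r = 1923 + 218.4 = 2141.4 km = 2.1414×10⁶ m.
Circular speed v_c = √(μ/r) = 1402 m/s.
Escape speed v_esc = √(2μ/r) = √2 × v_c = 1983 m/s.
Δv = v_esc − v_c = 580.9 m/s.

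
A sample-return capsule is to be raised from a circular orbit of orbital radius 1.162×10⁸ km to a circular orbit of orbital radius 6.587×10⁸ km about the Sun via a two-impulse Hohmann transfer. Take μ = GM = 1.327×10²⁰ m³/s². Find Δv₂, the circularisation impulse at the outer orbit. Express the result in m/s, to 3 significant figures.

r₁ = 1.162×10⁸ km = 1.162×10¹¹ m.
r₂ = 6.587×10⁸ km = 6.587×10¹¹ m.
Transfer ellipse a_t = (r₁ + r₂)/2 = 3.874×10¹¹ m.
At r₁: circular v_c1 = √(μ/r₁) = 33790 m/s; transfer-perihelion v_p = √[μ(2/r₁ − 1/a_t)] = 44060 m/s.
At r₂: circular v_c2 = √(μ/r₂) = 14190 m/s; transfer-aphelion v_a = √[μ(2/r₂ − 1/a_t)] = 7773 m/s.
Δv₂ = v_c2 − v_a = 6421 m/s.

Δv ≈ 6420 m/s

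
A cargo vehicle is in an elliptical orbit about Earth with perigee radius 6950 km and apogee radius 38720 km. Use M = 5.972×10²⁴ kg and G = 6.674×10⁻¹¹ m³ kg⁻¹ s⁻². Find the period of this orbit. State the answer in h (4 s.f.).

μ = GM = 6.674×10⁻¹¹ × 5.972×10²⁴ = 3.986×10¹⁴ m³/s².
Semi-major axis a = (r_p + r_a)/2 = (6950.0 + 38720)/2 = 22835 km = 2.284×10⁷ m.
By Kepler's third law T = 2π√(a³/μ) = 2π × 5.466×10³ = 3.434×10⁴ s.
= 9.540 h.

T ≈ 9.540 h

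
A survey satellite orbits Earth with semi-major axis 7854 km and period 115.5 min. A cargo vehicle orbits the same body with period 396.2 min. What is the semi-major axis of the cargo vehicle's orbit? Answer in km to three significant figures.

Kepler's third law: a³ ∝ T², so a₂ = a₁ (T₂/T₁)^(2/3).
T₂/T₁ = 3.430, (T₂/T₁)^(2/3) = 2.275.
a₂ = 7854 × 2.275 = 17860 km.

a₂ ≈ 17900 km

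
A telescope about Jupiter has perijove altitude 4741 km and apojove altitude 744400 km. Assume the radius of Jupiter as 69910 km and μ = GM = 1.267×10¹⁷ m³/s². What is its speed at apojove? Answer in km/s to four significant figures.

v ≈ 5.112 km/s

r_p = 69910 + 4741 = 74651 km = 7.4651×10⁷ m.
r_a = 69910 + 744400 = 814310 km = 8.1431×10⁸ m.
Semi-major axis a = (r_p + r_a)/2 = 4.4448×10⁵ km = 4.445×10⁸ m.
Vis-viva: v² = μ(2/r − 1/a) = 1.267×10¹⁷ × (2.456×10⁻⁹ − 2.250×10⁻⁹) = 2.613×10⁷ m²/s².
v = 5112 m/s = 5.112 km/s.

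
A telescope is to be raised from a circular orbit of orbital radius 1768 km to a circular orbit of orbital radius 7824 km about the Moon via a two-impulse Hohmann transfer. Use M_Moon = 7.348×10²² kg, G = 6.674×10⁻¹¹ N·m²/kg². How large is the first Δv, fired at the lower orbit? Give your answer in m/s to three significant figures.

μ = GM = 6.674×10⁻¹¹ × 7.348×10²² = 4.904×10¹² m³/s².
r₁ = 1768 km = 1.768×10⁶ m.
r₂ = 7824 km = 7.824×10⁶ m.
Transfer ellipse a_t = (r₁ + r₂)/2 = 4.796×10⁶ m.
At r₁: circular v_c1 = √(μ/r₁) = 1665 m/s; transfer-perilune v_p = √[μ(2/r₁ − 1/a_t)] = 2127 m/s.
Δv₁ = v_p − v_c1 = 461.7 m/s.

Δv ≈ 462 m/s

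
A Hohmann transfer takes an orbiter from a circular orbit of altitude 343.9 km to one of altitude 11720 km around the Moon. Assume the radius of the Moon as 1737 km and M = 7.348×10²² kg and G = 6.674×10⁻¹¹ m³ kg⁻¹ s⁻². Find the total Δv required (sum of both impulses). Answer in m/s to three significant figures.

Δv_total ≈ 777 m/s

μ = GM = 6.674×10⁻¹¹ × 7.348×10²² = 4.904×10¹² m³/s².
r₁ = 1737 + 343.9 = 2080.9 km = 2.0809×10⁶ m.
r₂ = 1737 + 11720 = 13457 km = 1.3457×10⁷ m.
Transfer ellipse a_t = (r₁ + r₂)/2 = 7.769×10⁶ m.
At r₁: circular v_c1 = √(μ/r₁) = 1535 m/s; transfer-perilune v_p = √[μ(2/r₁ − 1/a_t)] = 2020 m/s.
Δv₁ = v_p − v_c1 = 485.3 m/s.
At r₂: circular v_c2 = √(μ/r₂) = 603.7 m/s; transfer-apolune v_a = √[μ(2/r₂ − 1/a_t)] = 312.4 m/s.
Δv₂ = v_c2 − v_a = 291.2 m/s.
Total Δv = Δv₁ + Δv₂ = 776.5 m/s.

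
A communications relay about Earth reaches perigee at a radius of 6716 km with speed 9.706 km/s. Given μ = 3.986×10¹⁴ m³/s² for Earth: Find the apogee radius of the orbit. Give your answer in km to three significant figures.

r_p = 6.716×10⁶ m.
Specific energy ε = v²/2 − μ/r = -1.225×10⁷ J/kg, so a = −μ/(2ε) = 1.627×10⁷ m.
The apsides satisfy r_p + r_a = 2a, so the apogee radius is 2a − r_p = 2.583×10⁷ m = 25829 km.

apogee radius ≈ 25800 km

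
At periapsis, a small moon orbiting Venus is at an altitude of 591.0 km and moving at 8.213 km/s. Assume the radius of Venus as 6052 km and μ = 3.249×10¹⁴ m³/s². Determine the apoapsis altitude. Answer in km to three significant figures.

apoapsis altitude ≈ 8710 km

r_p = 6052 + 591.0 = 6643.0 km = 6.643×10⁶ m.
Specific energy ε = v²/2 − μ/r = -1.518×10⁷ J/kg, so a = −μ/(2ε) = 1.070×10⁷ m.
The apsides satisfy r_p + r_a = 2a, so the apoapsis radius is 2a − r_p = 1.476×10⁷ m = 14757 km.
Apoapsis altitude = 14757 − 6052 = 8705.4 km.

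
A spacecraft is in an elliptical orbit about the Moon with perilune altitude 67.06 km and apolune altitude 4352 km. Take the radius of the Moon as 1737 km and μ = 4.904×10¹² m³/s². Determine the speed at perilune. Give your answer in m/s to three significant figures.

v ≈ 2050 m/s

r_p = 1737 + 67.06 = 1804.1 km = 1.8041×10⁶ m.
r_a = 1737 + 4352 = 6089.0 km = 6.0890×10⁶ m.
Semi-major axis a = (r_p + r_a)/2 = 3946.5 km = 3.947×10⁶ m.
Vis-viva: v² = μ(2/r − 1/a) = 4.904×10¹² × (1.109×10⁻⁶ − 2.534×10⁻⁷) = 4.194×10⁶ m²/s².
v = 2048 m/s.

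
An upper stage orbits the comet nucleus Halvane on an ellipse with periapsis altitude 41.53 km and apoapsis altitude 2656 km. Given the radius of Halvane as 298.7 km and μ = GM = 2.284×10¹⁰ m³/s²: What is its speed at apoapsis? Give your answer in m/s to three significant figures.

v ≈ 40.0 m/s

r_p = 298.7 + 41.53 = 340.23 km = 3.4023×10⁵ m.
r_a = 298.7 + 2656 = 2954.7 km = 2.9547×10⁶ m.
Semi-major axis a = (r_p + r_a)/2 = 1647.5 km = 1.647×10⁶ m.
Vis-viva: v² = μ(2/r − 1/a) = 2.284×10¹⁰ × (6.769×10⁻⁷ − 6.070×10⁻⁷) = 1.596×10³ m²/s².
v = 39.95 m/s.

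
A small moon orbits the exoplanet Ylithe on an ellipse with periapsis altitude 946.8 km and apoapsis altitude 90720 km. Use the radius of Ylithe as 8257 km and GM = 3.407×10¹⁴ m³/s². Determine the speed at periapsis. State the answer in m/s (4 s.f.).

v ≈ 8230 m/s

r_p = 8257 + 946.8 = 9203.8 km = 9.2038×10⁶ m.
r_a = 8257 + 90720 = 98977 km = 9.8977×10⁷ m.
Semi-major axis a = (r_p + r_a)/2 = 54090 km = 5.409×10⁷ m.
Vis-viva: v² = μ(2/r − 1/a) = 3.407×10¹⁴ × (2.173×10⁻⁷ − 1.849×10⁻⁸) = 6.774×10⁷ m²/s².
v = 8230 m/s.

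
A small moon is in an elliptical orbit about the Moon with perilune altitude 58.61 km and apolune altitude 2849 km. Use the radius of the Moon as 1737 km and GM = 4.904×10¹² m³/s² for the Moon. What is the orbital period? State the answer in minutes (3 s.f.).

r_p = 1737 + 58.61 = 1795.6 km = 1.7956×10⁶ m.
r_a = 1737 + 2849 = 4586.0 km = 4.5860×10⁶ m.
Semi-major axis a = (r_p + r_a)/2 = (1795.6 + 4586.0)/2 = 3190.8 km = 3.191×10⁶ m.
By Kepler's third law T = 2π√(a³/μ) = 2π × 2.574×10³ = 1.617×10⁴ s.
= 269.5 minutes.

T ≈ 270 minutes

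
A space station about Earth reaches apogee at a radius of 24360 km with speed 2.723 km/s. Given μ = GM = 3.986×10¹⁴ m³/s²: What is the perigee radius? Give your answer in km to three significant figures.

perigee radius ≈ 7140 km

r_a = 2.436×10⁷ m.
Specific energy ε = v²/2 − μ/r = -1.266×10⁷ J/kg, so a = −μ/(2ε) = 1.575×10⁷ m.
The apsides satisfy r_p + r_a = 2a, so the perigee radius is 2a − r_a = 7.136×10⁶ m = 7136.1 km.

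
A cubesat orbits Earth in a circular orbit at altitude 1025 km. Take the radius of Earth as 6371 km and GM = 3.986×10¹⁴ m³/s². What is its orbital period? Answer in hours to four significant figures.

T ≈ 1.758 hours

r = 6371 + 1025 = 7396.0 km = 7.3960×10⁶ m.
Kepler's third law: T = 2π√(r³/μ) = 2π√((7.396×10⁶)³ / 3.986×10¹⁴).
r³/μ = 1.015×10⁶ s², so T = 2π × 1.007×10³ = 6.330×10³ s.
Converting: 6.330×10³ s ÷ 3600 = 1.758 hours.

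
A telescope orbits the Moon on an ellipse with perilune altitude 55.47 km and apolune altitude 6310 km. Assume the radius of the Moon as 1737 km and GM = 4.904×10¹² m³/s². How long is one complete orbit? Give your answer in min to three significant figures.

T ≈ 516 min

r_p = 1737 + 55.47 = 1792.5 km = 1.7925×10⁶ m.
r_a = 1737 + 6310 = 8047.0 km = 8.0470×10⁶ m.
Semi-major axis a = (r_p + r_a)/2 = (1792.5 + 8047.0)/2 = 4919.7 km = 4.920×10⁶ m.
By Kepler's third law T = 2π√(a³/μ) = 2π × 4.928×10³ = 3.096×10⁴ s.
= 516.0 min.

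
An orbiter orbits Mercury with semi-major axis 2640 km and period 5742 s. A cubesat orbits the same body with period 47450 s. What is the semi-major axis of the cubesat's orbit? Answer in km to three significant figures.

a₂ ≈ 10800 km

Kepler's third law: a³ ∝ T², so a₂ = a₁ (T₂/T₁)^(2/3).
T₂/T₁ = 8.264, (T₂/T₁)^(2/3) = 4.087.
a₂ = 2640 × 4.087 = 10790 km.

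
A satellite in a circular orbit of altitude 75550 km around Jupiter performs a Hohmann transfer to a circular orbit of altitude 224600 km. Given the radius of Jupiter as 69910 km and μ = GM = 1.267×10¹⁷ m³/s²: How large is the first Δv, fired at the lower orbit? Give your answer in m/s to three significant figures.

Δv ≈ 4640 m/s

r₁ = 69910 + 75550 = 145460 km = 1.4546×10⁸ m.
r₂ = 69910 + 224600 = 294510 km = 2.9451×10⁸ m.
Transfer ellipse a_t = (r₁ + r₂)/2 = 2.200×10⁸ m.
At r₁: circular v_c1 = √(μ/r₁) = 29510 m/s; transfer-perijove v_p = √[μ(2/r₁ − 1/a_t)] = 34150 m/s.
Δv₁ = v_p − v_c1 = 4635 m/s.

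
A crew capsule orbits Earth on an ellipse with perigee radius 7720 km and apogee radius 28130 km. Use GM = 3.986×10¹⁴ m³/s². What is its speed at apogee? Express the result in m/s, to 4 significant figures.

Semi-major axis a = (r_p + r_a)/2 = 17925 km = 1.792×10⁷ m.
Vis-viva: v² = μ(2/r − 1/a) = 3.986×10¹⁴ × (7.110×10⁻⁸ − 5.579×10⁻⁸) = 6.103×10⁶ m²/s².
v = 2470 m/s.

v ≈ 2470 m/s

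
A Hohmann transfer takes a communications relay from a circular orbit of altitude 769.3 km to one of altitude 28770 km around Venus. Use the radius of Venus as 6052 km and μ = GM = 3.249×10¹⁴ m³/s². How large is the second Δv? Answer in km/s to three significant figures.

r₁ = 6052 + 769.3 = 6821.3 km = 6.8213×10⁶ m.
r₂ = 6052 + 28770 = 34822 km = 3.4822×10⁷ m.
Transfer ellipse a_t = (r₁ + r₂)/2 = 2.082×10⁷ m.
At r₁: circular v_c1 = √(μ/r₁) = 6901 m/s; transfer-periapsis v_p = √[μ(2/r₁ − 1/a_t)] = 8925 m/s.
At r₂: circular v_c2 = √(μ/r₂) = 3055 m/s; transfer-apoapsis v_a = √[μ(2/r₂ − 1/a_t)] = 1748 m/s.
Δv₂ = v_c2 − v_a = 1306 m/s.
= 1.306 km/s.

Δv ≈ 1.31 km/s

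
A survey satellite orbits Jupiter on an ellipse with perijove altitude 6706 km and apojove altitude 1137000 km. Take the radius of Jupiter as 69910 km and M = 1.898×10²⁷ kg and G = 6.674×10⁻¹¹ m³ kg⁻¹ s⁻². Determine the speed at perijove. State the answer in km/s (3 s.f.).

v ≈ 55.8 km/s

μ = GM = 6.674×10⁻¹¹ × 1.898×10²⁷ = 1.267×10¹⁷ m³/s².
r_p = 69910 + 6706 = 76616 km = 7.6616×10⁷ m.
r_a = 69910 + 1137000 = 1206900 km = 1.2069×10⁹ m.
Semi-major axis a = (r_p + r_a)/2 = 6.4176×10⁵ km = 6.418×10⁸ m.
Vis-viva: v² = μ(2/r − 1/a) = 1.267×10¹⁷ × (2.610×10⁻⁸ − 1.558×10⁻⁹) = 3.109×10⁹ m²/s².
v = 55760 m/s = 55.76 km/s.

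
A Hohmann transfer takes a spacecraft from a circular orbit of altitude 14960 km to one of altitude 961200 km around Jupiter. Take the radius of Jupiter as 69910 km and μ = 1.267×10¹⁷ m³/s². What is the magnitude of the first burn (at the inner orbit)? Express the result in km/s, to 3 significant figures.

Δv ≈ 13.9 km/s

r₁ = 69910 + 14960 = 84870 km = 8.4870×10⁷ m.
r₂ = 69910 + 961200 = 1031100 km = 1.0311×10⁹ m.
Transfer ellipse a_t = (r₁ + r₂)/2 = 5.580×10⁸ m.
At r₁: circular v_c1 = √(μ/r₁) = 38640 m/s; transfer-perijove v_p = √[μ(2/r₁ − 1/a_t)] = 52520 m/s.
Δv₁ = v_p − v_c1 = 13890 m/s.
= 13.89 km/s.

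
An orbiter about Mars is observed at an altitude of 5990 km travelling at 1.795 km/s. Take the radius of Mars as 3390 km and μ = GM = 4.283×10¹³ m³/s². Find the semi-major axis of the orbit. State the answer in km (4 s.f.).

r = 3390 + 5990 = 9380.0 km = 9.380×10⁶ m.
Specific orbital energy ε = v²/2 − μ/r = (1795)²/2 − 4.283×10¹³/9.380×10⁶ = -2.955×10⁶ J/kg.
Since ε = −μ/(2a), a = −μ/(2ε) = 7.247×10⁶ m = 7246.8 km.

a ≈ 7247 km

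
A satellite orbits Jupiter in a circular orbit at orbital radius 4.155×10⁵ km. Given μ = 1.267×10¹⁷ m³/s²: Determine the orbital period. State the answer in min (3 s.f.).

T ≈ 2490 min

r = 4.155×10⁵ km = 4.155×10⁸ m.
Kepler's third law: T = 2π√(r³/μ) = 2π√((4.155×10⁸)³ / 1.267×10¹⁷).
r³/μ = 5.662×10⁸ s², so T = 2π × 2.379×10⁴ = 1.495×10⁵ s.
Converting: 1.495×10⁵ s ÷ 60.00 = 2492 min.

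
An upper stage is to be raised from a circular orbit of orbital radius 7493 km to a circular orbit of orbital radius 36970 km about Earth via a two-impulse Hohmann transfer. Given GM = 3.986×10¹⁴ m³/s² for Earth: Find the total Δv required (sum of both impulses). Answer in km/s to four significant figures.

Δv_total ≈ 3.489 km/s

r₁ = 7493 km = 7.493×10⁶ m.
r₂ = 36970 km = 3.697×10⁷ m.
Transfer ellipse a_t = (r₁ + r₂)/2 = 2.223×10⁷ m.
At r₁: circular v_c1 = √(μ/r₁) = 7294 m/s; transfer-perigee v_p = √[μ(2/r₁ − 1/a_t)] = 9405 m/s.
Δv₁ = v_p − v_c1 = 2112 m/s.
At r₂: circular v_c2 = √(μ/r₂) = 3284 m/s; transfer-apogee v_a = √[μ(2/r₂ − 1/a_t)] = 1906 m/s.
Δv₂ = v_c2 − v_a = 1377 m/s.
Total Δv = Δv₁ + Δv₂ = 3489 m/s = 3.489 km/s.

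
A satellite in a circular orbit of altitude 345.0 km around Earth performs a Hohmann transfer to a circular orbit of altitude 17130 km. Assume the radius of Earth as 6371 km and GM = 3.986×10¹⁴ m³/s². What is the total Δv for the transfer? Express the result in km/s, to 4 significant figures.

r₁ = 6371 + 345.0 = 6716.0 km = 6.7160×10⁶ m.
r₂ = 6371 + 17130 = 23501 km = 2.3501×10⁷ m.
Transfer ellipse a_t = (r₁ + r₂)/2 = 1.511×10⁷ m.
At r₁: circular v_c1 = √(μ/r₁) = 7704 m/s; transfer-perigee v_p = √[μ(2/r₁ − 1/a_t)] = 9608 m/s.
Δv₁ = v_p − v_c1 = 1904 m/s.
At r₂: circular v_c2 = √(μ/r₂) = 4118 m/s; transfer-apogee v_a = √[μ(2/r₂ − 1/a_t)] = 2746 m/s.
Δv₂ = v_c2 − v_a = 1373 m/s.
Total Δv = Δv₁ + Δv₂ = 3277 m/s = 3.277 km/s.

Δv_total ≈ 3.277 km/s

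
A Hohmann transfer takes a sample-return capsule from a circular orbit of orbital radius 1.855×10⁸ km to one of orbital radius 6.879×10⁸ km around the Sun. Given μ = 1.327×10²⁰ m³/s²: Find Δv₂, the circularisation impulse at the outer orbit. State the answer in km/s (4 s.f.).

Δv ≈ 4.837 km/s

r₁ = 1.855×10⁸ km = 1.855×10¹¹ m.
r₂ = 6.879×10⁸ km = 6.879×10¹¹ m.
Transfer ellipse a_t = (r₁ + r₂)/2 = 4.367×10¹¹ m.
At r₁: circular v_c1 = √(μ/r₁) = 26750 m/s; transfer-perihelion v_p = √[μ(2/r₁ − 1/a_t)] = 33570 m/s.
At r₂: circular v_c2 = √(μ/r₂) = 13890 m/s; transfer-aphelion v_a = √[μ(2/r₂ − 1/a_t)] = 9052 m/s.
Δv₂ = v_c2 − v_a = 4837 m/s.
= 4.837 km/s.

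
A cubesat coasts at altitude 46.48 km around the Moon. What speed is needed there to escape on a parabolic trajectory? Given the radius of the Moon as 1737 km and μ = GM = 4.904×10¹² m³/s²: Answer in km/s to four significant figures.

v_esc ≈ 2.345 km/s

r = 1737 + 46.48 = 1783.5 km = 1.7835×10⁶ m.
Escape speed v_esc = √(2μ/r) = √(2 × 4.904×10¹² / 1.783×10⁶) = √(5.499×10⁶) = 2345 m/s.
= 2.345 km/s.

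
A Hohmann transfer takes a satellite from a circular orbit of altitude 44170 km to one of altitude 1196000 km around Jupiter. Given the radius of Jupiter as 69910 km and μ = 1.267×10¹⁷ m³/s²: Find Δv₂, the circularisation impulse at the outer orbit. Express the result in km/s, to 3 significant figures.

r₁ = 69910 + 44170 = 114080 km = 1.1408×10⁸ m.
r₂ = 69910 + 1196000 = 1265900 km = 1.2659×10⁹ m.
Transfer ellipse a_t = (r₁ + r₂)/2 = 6.900×10⁸ m.
At r₁: circular v_c1 = √(μ/r₁) = 33330 m/s; transfer-perijove v_p = √[μ(2/r₁ − 1/a_t)] = 45140 m/s.
At r₂: circular v_c2 = √(μ/r₂) = 10000 m/s; transfer-apojove v_a = √[μ(2/r₂ − 1/a_t)] = 4068 m/s.
Δv₂ = v_c2 − v_a = 5936 m/s.
= 5.936 km/s.

Δv ≈ 5.94 km/s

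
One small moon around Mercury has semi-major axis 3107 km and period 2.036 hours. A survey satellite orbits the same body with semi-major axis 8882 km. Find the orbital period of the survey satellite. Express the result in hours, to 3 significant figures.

T₂ ≈ 9.84 hours

Kepler's third law: T² ∝ a³, so T₂ = T₁ (a₂/a₁)^(3/2).
a₂/a₁ = 2.859, (a₂/a₁)^(3/2) = 4.833.
T₂ = 2.036 × 4.833 = 9.841 hours.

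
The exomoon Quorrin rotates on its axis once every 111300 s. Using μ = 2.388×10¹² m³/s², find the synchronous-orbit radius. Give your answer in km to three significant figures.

r_sync ≈ 9080 km

A synchronous orbit has period T, so by Kepler's third law a = (μT²/4π²)^(1/3).
μT²/4π² = 2.388×10¹² × (1.113×10⁵)² / 39.48 = 7.493×10²⁰ m³.
a = 9.083×10⁶ m = 9082.8 km.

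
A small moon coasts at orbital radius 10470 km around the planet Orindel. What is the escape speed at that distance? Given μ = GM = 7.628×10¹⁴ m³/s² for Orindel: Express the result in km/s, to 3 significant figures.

v_esc ≈ 12.1 km/s

r = 10470 km = 1.047×10⁷ m.
Escape speed v_esc = √(2μ/r) = √(2 × 7.628×10¹⁴ / 1.047×10⁷) = √(1.457×10⁸) = 12070 m/s.
= 12.07 km/s.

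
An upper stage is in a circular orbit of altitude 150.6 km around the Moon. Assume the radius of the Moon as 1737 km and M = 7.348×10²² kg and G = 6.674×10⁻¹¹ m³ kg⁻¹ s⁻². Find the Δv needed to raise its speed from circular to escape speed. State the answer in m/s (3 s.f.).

Δv ≈ 668 m/s

μ = GM = 6.674×10⁻¹¹ × 7.348×10²² = 4.904×10¹² m³/s².
r = 1737 + 150.6 = 1887.6 km = 1.8876×10⁶ m.
Circular speed v_c = √(μ/r) = 1612 m/s.
Escape speed v_esc = √(2μ/r) = √2 × v_c = 2279 m/s.
Δv = v_esc − v_c = 667.6 m/s.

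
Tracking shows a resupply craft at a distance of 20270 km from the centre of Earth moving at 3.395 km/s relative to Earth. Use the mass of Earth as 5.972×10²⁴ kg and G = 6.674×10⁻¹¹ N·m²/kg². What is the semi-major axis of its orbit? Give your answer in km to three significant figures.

μ = GM = 6.674×10⁻¹¹ × 5.972×10²⁴ = 3.986×10¹⁴ m³/s².
r = 2.027×10⁷ m.
Specific orbital energy ε = v²/2 − μ/r = (3395)²/2 − 3.986×10¹⁴/2.027×10⁷ = -1.390×10⁷ J/kg.
Since ε = −μ/(2a), a = −μ/(2ε) = 1.434×10⁷ m = 14337 km.

a ≈ 14300 km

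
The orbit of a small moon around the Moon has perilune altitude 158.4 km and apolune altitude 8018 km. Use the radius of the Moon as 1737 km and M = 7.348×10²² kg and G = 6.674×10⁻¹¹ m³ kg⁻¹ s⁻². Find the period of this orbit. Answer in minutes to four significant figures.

μ = GM = 6.674×10⁻¹¹ × 7.348×10²² = 4.904×10¹² m³/s².
r_p = 1737 + 158.4 = 1895.4 km = 1.8954×10⁶ m.
r_a = 1737 + 8018 = 9755.0 km = 9.7550×10⁶ m.
Semi-major axis a = (r_p + r_a)/2 = (1895.4 + 9755.0)/2 = 5825.2 km = 5.825×10⁶ m.
By Kepler's third law T = 2π√(a³/μ) = 2π × 6.349×10³ = 3.989×10⁴ s.
= 664.8 minutes.

T ≈ 664.8 minutes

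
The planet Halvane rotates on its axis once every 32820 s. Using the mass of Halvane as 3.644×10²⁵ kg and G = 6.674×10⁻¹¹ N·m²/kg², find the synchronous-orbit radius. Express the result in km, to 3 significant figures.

μ = GM = 6.674×10⁻¹¹ × 3.644×10²⁵ = 2.432×10¹⁵ m³/s².
A synchronous orbit has period T, so by Kepler's third law a = (μT²/4π²)^(1/3).
μT²/4π² = 2.432×10¹⁵ × (3.282×10⁴)² / 39.48 = 6.636×10²² m³.
a = 4.048×10⁷ m = 40485 km.

r_sync ≈ 40500 km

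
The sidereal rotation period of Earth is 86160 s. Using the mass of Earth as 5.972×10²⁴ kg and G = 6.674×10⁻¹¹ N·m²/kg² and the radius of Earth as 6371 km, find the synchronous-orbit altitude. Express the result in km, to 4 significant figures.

μ = GM = 6.674×10⁻¹¹ × 5.972×10²⁴ = 3.986×10¹⁴ m³/s².
A synchronous orbit has period T, so by Kepler's third law a = (μT²/4π²)^(1/3).
μT²/4π² = 3.986×10¹⁴ × (8.616×10⁴)² / 39.48 = 7.495×10²² m³.
a = 4.216×10⁷ m = 42162 km.
Altitude h = a − R = 42162 − 6371 = 35791 km.

h_sync ≈ 35790 km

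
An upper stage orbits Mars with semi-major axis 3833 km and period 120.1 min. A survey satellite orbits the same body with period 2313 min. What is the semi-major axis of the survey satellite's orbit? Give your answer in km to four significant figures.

Kepler's third law: a³ ∝ T², so a₂ = a₁ (T₂/T₁)^(2/3).
T₂/T₁ = 19.26, (T₂/T₁)^(2/3) = 7.185.
a₂ = 3833 × 7.185 = 27540 km.

a₂ ≈ 27540 km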